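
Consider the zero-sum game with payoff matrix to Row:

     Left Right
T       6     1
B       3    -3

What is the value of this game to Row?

1

Row minima: T → 1, B → -3; maximin = 1.
Column maxima: Left → 6, Right → 1; minimax = 1.
Since maximin = minimax = 1, there is a saddle point and the value is 1.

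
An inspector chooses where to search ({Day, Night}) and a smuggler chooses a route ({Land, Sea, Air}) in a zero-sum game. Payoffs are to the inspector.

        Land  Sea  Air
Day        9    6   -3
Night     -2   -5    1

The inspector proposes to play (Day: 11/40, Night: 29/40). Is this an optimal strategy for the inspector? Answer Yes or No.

No

Against Land this mix gives (11/40)·9 + (29/40)·(-2) = 41/40.
Against Sea this mix gives (11/40)·6 + (29/40)·(-5) = -79/40.
Against Air this mix gives (11/40)·(-3) + (29/40)·1 = -1/10.
The smuggler will play Sea, holding the inspector to -79/40. Shifting weight toward the row that does better against Sea would raise this floor (the equalizing mix achieves -3/5 against both Sea and Air), so the proposed strategy is not optimal.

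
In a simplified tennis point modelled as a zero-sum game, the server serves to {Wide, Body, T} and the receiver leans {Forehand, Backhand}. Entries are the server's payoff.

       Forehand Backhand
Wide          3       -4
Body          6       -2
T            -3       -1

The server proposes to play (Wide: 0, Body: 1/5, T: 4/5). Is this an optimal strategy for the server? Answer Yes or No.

Yes

Against Forehand this mix gives (1/5)·6 + (4/5)·(-3) = -6/5.
Against Backhand this mix gives (1/5)·(-2) + (4/5)·(-1) = -6/5.
All of the receiver's active replies (Forehand, Backhand) yield -6/5, and no column does worse for the server. The mix makes the receiver indifferent and guarantees -6/5, so it is optimal.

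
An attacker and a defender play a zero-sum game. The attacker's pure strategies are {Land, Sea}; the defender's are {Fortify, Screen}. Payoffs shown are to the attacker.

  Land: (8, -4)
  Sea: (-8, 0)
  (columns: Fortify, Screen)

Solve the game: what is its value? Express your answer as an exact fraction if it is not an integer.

Row minima: Land → -4, Sea → -8; maximin = -4.
Column maxima: Fortify → 8, Screen → 0; minimax = 0.
-4 ≠ 0, so there is no saddle point; optimal play is mixed.
Let the attacker play Land with probability p. Expected payoff against Fortify: 8p + (-8)(1−p) = 16p − 8; against Screen: (-4)p + 0(1−p) = −4p.
Setting these equal: 16p − 8 = −4p ⇒ 20p = 8 ⇒ p = 2/5, and the value is (16)·(2/5) − 8 = -8/5.
For the defender: with q = P(Fortify), equating Land's and Sea's payoffs gives 12q − 4 = −8q ⇒ q = 1/5.

-8/5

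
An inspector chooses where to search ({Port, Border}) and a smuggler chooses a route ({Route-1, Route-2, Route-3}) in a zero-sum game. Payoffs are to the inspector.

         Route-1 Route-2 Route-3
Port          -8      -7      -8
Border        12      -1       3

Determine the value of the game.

-1

Row minima: Port → -8, Border → -1; maximin = -1.
Column maxima: Route-1 → 12, Route-2 → -1, Route-3 → 3; minimax = -1.
Since maximin = minimax = -1, there is a saddle point and the value is -1.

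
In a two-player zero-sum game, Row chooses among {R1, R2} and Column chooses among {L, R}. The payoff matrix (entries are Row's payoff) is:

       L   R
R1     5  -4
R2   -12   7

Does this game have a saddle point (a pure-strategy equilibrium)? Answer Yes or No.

No

Row minima: R1 → -4, R2 → -12; maximin = -4.
Column maxima: L → 5, R → 7; minimax = 5.
-4 ≠ 5, so no pure-strategy equilibrium exists.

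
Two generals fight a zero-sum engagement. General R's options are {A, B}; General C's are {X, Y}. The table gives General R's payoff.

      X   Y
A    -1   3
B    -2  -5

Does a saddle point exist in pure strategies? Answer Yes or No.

Row minima: A → -1, B → -5; maximin = -1.
Column maxima: X → -1, Y → 3; minimax = -1.
maximin = minimax = -1, so a saddle point exists.

Yes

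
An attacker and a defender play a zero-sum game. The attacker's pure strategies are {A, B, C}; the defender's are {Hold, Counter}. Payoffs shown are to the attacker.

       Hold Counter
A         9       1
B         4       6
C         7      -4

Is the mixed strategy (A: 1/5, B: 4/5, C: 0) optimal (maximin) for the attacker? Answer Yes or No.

Yes

Against Hold this mix gives (1/5)·9 + (4/5)·4 = 5.
Against Counter this mix gives (1/5)·1 + (4/5)·6 = 5.
All of the defender's active replies (Hold, Counter) yield 5, and no column does worse for the attacker. The mix makes the defender indifferent and guarantees 5, so it is optimal.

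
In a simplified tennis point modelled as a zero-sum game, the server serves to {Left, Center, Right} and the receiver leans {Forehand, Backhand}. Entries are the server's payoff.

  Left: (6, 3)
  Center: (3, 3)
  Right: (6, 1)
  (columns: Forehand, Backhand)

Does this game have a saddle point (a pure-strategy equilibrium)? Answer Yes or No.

Yes

Row minima: Left → 3, Center → 3, Right → 1; maximin = 3.
Column maxima: Forehand → 6, Backhand → 3; minimax = 3.
maximin = minimax = 3, so a saddle point exists.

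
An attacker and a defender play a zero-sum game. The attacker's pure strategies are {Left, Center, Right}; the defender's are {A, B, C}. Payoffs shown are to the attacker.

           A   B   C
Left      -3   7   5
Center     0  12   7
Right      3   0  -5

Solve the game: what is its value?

7/5

Row minima: Left → -3, Center → 0, Right → -5; maximin = 0.
Column maxima: A → 3, B → 12, C → 7; minimax = 3.
0 ≠ 3, so there is no saddle point; optimal play is mixed.
Left is strictly dominated by Center, so the attacker never plays it.
B is strictly dominated by C (it gives the attacker strictly more in every row), so the defender never plays it.
On the remaining 2×2 (Center, Right vs A, C):
Let the attacker play Center with probability p. Expected payoff against A: 0p + 3(1−p) = −3p + 3; against C: 7p + (-5)(1−p) = 12p − 5.
Setting these equal: −3p + 3 = 12p − 5 ⇒ −15p = -8 ⇒ p = 8/15, and the value is (-3)·(8/15) + 3 = 7/5.
For the defender: with q = P(A), equating Center's and Right's payoffs gives −7q + 7 = 8q − 5 ⇒ q = 4/5.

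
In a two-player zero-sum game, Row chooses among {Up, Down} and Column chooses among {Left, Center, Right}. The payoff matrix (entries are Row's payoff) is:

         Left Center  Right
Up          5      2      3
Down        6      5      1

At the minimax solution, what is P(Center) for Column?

Row minima: Up → 2, Down → 1; maximin = 2.
Column maxima: Left → 6, Center → 5, Right → 3; minimax = 3.
2 ≠ 3, so there is no saddle point; optimal play is mixed.
Left is strictly dominated by Center (it gives Row strictly more in every row), so Column never plays it.
On the remaining 2×2 (Up, Down vs Center, Right):
Let Row play Up with probability p. Expected payoff against Center: 2p + 5(1−p) = −3p + 5; against Right: 3p + 1(1−p) = 2p + 1.
Setting these equal: −3p + 5 = 2p + 1 ⇒ −5p = -4 ⇒ p = 4/5, and the value is (-3)·(4/5) + 5 = 13/5.
For Column: with q = P(Center), equating Up's and Down's payoffs gives −q + 3 = 4q + 1 ⇒ q = 2/5.

2/5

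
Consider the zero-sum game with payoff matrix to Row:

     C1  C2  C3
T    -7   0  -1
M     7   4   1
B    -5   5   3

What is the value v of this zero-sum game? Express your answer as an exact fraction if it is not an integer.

Row minima: T → -7, M → 1, B → -5; maximin = 1.
Column maxima: C1 → 7, C2 → 5, C3 → 3; minimax = 3.
1 ≠ 3, so there is no saddle point; optimal play is mixed.
T is strictly dominated by M, so Row never plays it.
C2 is strictly dominated by C3 (it gives Row strictly more in every row), so Column never plays it.
On the remaining 2×2 (M, B vs C1, C3):
Let Row play M with probability p. Expected payoff against C1: 7p + (-5)(1−p) = 12p − 5; against C3: 1p + 3(1−p) = −2p + 3.
Setting these equal: 12p − 5 = −2p + 3 ⇒ 14p = 8 ⇒ p = 4/7, and the value is (12)·(4/7) − 5 = 13/7.
For Column: with q = P(C1), equating M's and B's payoffs gives 6q + 1 = −8q + 3 ⇒ q = 1/7.

13/7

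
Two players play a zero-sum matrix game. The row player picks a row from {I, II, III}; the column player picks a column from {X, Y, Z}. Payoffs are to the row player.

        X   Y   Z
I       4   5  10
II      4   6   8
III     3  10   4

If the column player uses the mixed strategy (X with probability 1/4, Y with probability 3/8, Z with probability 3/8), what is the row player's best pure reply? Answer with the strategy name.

I

Expected payoff of I: (1/4)·4 + (3/8)·5 + (3/8)·10 = 53/8.
Expected payoff of II: (1/4)·4 + (3/8)·6 + (3/8)·8 = 25/4.
Expected payoff of III: (1/4)·3 + (3/8)·10 + (3/8)·4 = 6.
The largest is 53/8, so the row player's best response is I.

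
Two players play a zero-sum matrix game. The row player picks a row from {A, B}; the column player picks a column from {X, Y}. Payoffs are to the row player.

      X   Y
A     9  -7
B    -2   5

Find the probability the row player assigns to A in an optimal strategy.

7/23

Row minima: A → -7, B → -2; maximin = -2.
Column maxima: X → 9, Y → 5; minimax = 5.
-2 ≠ 5, so there is no saddle point; optimal play is mixed.
Let the row player play A with probability p. Expected payoff against X: 9p + (-2)(1−p) = 11p − 2; against Y: (-7)p + 5(1−p) = −12p + 5.
Setting these equal: 11p − 2 = −12p + 5 ⇒ 23p = 7 ⇒ p = 7/23, and the value is (11)·(7/23) − 2 = 31/23.
For the column player: with q = P(X), equating A's and B's payoffs gives 16q − 7 = −7q + 5 ⇒ q = 12/23.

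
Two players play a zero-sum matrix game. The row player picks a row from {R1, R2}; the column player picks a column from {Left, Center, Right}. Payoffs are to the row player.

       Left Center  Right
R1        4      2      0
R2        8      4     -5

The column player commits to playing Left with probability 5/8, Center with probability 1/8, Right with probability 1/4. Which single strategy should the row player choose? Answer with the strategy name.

Expected payoff of R1: (5/8)·4 + (1/8)·2 + (1/4)·0 = 11/4.
Expected payoff of R2: (5/8)·8 + (1/8)·4 + (1/4)·(-5) = 17/4.
The largest is 17/4, so the row player's best response is R2.

R2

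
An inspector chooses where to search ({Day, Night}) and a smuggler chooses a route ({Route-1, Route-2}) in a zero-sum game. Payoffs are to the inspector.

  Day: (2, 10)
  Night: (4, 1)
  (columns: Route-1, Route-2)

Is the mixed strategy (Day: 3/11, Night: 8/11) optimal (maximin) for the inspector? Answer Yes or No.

Yes

Against Route-1 this mix gives (3/11)·2 + (8/11)·4 = 38/11.
Against Route-2 this mix gives (3/11)·10 + (8/11)·1 = 38/11.
All of the smuggler's active replies (Route-1, Route-2) yield 38/11, and no column does worse for the inspector. The mix makes the smuggler indifferent and guarantees 38/11, so it is optimal.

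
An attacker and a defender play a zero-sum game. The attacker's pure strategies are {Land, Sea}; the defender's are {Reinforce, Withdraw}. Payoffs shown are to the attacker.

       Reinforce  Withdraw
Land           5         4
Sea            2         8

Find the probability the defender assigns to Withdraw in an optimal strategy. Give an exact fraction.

Row minima: Land → 4, Sea → 2; maximin = 4.
Column maxima: Reinforce → 5, Withdraw → 8; minimax = 5.
4 ≠ 5, so there is no saddle point; optimal play is mixed.
Let the attacker play Land with probability p. Expected payoff against Reinforce: 5p + 2(1−p) = 3p + 2; against Withdraw: 4p + 8(1−p) = −4p + 8.
Setting these equal: 3p + 2 = −4p + 8 ⇒ 7p = 6 ⇒ p = 6/7, and the value is (3)·(6/7) + 2 = 32/7.
For the defender: with q = P(Reinforce), equating Land's and Sea's payoffs gives q + 4 = −6q + 8 ⇒ q = 4/7.

3/7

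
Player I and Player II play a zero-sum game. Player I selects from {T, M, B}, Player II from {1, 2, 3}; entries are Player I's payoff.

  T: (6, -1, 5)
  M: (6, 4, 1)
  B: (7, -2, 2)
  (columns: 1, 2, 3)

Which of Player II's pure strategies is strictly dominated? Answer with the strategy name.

1

2 holds Player I's payoff strictly below 1 in every row: -1 < 6, 4 < 6, -2 < 7.
So 1 is strictly dominated for Player II.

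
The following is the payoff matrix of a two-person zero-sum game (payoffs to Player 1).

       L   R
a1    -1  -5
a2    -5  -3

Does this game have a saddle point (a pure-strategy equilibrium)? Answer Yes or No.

Row minima: a1 → -5, a2 → -5; maximin = -5.
Column maxima: L → -1, R → -3; minimax = -3.
-5 ≠ -3, so no pure-strategy equilibrium exists.

No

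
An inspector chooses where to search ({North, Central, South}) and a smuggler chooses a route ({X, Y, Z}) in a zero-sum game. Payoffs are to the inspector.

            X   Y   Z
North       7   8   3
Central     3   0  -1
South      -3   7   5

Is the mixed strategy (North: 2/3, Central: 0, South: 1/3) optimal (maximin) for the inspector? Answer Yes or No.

Against X this mix gives (2/3)·7 + (1/3)·(-3) = 11/3.
Against Y this mix gives (2/3)·8 + (1/3)·7 = 23/3.
Against Z this mix gives (2/3)·3 + (1/3)·5 = 11/3.
All of the smuggler's active replies (X, Z) yield 11/3, and no column does worse for the inspector. The mix makes the smuggler indifferent and guarantees 11/3, so it is optimal.

Yes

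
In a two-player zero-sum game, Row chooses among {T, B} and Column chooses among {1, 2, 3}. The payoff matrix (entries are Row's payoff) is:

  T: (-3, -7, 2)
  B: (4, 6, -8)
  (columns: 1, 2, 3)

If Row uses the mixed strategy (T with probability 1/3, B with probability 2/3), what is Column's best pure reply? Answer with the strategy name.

If Column plays 1, Row's expected payoff is (1/3)·(-3) + (2/3)·4 = 5/3.
If Column plays 2, Row's expected payoff is (1/3)·(-7) + (2/3)·6 = 5/3.
If Column plays 3, Row's expected payoff is (1/3)·2 + (2/3)·(-8) = -14/3.
Column minimizes Row's payoff; the smallest is -14/3, so the best response is 3.

3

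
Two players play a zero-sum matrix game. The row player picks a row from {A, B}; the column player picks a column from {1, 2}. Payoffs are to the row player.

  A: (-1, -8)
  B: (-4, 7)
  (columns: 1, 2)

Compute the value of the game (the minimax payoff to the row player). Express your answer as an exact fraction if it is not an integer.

Row minima: A → -8, B → -4; maximin = -4.
Column maxima: 1 → -1, 2 → 7; minimax = -1.
-4 ≠ -1, so there is no saddle point; optimal play is mixed.
Let the row player play A with probability p. Expected payoff against 1: (-1)p + (-4)(1−p) = 3p − 4; against 2: (-8)p + 7(1−p) = −15p + 7.
Setting these equal: 3p − 4 = −15p + 7 ⇒ 18p = 11 ⇒ p = 11/18, and the value is (3)·(11/18) − 4 = -13/6.
For the column player: with q = P(1), equating A's and B's payoffs gives 7q − 8 = −11q + 7 ⇒ q = 5/6.

-13/6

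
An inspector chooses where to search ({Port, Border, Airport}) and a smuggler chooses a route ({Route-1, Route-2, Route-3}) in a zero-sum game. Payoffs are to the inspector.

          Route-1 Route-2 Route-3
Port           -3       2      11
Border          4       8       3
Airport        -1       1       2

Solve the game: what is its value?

53/15

Row minima: Port → -3, Border → 3, Airport → -1; maximin = 3.
Column maxima: Route-1 → 4, Route-2 → 8, Route-3 → 11; minimax = 4.
3 ≠ 4, so there is no saddle point; optimal play is mixed.
Airport is strictly dominated by Border, so the inspector never plays it.
Route-2 is strictly dominated by Route-1 (it gives the inspector strictly more in every row), so the smuggler never plays it.
On the remaining 2×2 (Port, Border vs Route-1, Route-3):
Let the inspector play Port with probability p. Expected payoff against Route-1: (-3)p + 4(1−p) = −7p + 4; against Route-3: 11p + 3(1−p) = 8p + 3.
Setting these equal: −7p + 4 = 8p + 3 ⇒ −15p = -1 ⇒ p = 1/15, and the value is (-7)·(1/15) + 4 = 53/15.
For the smuggler: with q = P(Route-1), equating Port's and Border's payoffs gives −14q + 11 = q + 3 ⇒ q = 8/15.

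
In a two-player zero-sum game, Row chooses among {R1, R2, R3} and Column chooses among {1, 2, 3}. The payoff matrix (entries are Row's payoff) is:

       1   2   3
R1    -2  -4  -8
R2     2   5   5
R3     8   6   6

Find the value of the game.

Row minima: R1 → -8, R2 → 2, R3 → 6; maximin = 6.
Column maxima: 1 → 8, 2 → 6, 3 → 6; minimax = 6.
Since maximin = minimax = 6, there is a saddle point and the value is 6.

6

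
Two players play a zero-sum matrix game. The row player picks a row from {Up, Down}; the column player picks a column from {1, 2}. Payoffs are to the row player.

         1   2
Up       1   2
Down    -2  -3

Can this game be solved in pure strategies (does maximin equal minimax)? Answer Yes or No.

Yes

Row minima: Up → 1, Down → -3; maximin = 1.
Column maxima: 1 → 1, 2 → 2; minimax = 1.
maximin = minimax = 1, so a saddle point exists.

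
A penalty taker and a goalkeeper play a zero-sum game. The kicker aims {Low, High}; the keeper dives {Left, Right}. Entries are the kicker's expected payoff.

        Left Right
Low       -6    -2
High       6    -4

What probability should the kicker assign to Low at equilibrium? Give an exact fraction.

Row minima: Low → -6, High → -4; maximin = -4.
Column maxima: Left → 6, Right → -2; minimax = -2.
-4 ≠ -2, so there is no saddle point; optimal play is mixed.
Let the kicker play Low with probability p. Expected payoff against Left: (-6)p + 6(1−p) = −12p + 6; against Right: (-2)p + (-4)(1−p) = 2p − 4.
Setting these equal: −12p + 6 = 2p − 4 ⇒ −14p = -10 ⇒ p = 5/7, and the value is (-12)·(5/7) + 6 = -18/7.
For the keeper: with q = P(Left), equating Low's and High's payoffs gives −4q − 2 = 10q − 4 ⇒ q = 1/7.

5/7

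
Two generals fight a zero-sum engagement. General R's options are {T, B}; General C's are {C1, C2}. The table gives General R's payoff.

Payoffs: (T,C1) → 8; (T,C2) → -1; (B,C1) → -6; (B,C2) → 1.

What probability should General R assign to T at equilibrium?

Row minima: T → -1, B → -6; maximin = -1.
Column maxima: C1 → 8, C2 → 1; minimax = 1.
-1 ≠ 1, so there is no saddle point; optimal play is mixed.
Let General R play T with probability p. Expected payoff against C1: 8p + (-6)(1−p) = 14p − 6; against C2: (-1)p + 1(1−p) = −2p + 1.
Setting these equal: 14p − 6 = −2p + 1 ⇒ 16p = 7 ⇒ p = 7/16, and the value is (14)·(7/16) − 6 = 1/8.
For General C: with q = P(C1), equating T's and B's payoffs gives 9q − 1 = −7q + 1 ⇒ q = 1/8.

7/16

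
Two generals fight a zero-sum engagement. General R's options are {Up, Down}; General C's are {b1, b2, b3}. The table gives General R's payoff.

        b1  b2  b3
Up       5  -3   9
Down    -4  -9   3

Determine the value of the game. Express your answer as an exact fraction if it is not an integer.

Row minima: Up → -3, Down → -9; maximin = -3.
Column maxima: b1 → 5, b2 → -3, b3 → 9; minimax = -3.
Since maximin = minimax = -3, there is a saddle point and the value is -3.

-3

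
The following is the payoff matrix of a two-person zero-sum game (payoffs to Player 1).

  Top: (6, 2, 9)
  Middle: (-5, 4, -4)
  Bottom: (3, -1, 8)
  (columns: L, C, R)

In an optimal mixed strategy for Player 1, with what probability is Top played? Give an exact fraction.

Row minima: Top → 2, Middle → -5, Bottom → -1; maximin = 2.
Column maxima: L → 6, C → 4, R → 9; minimax = 4.
2 ≠ 4, so there is no saddle point; optimal play is mixed.
Bottom is strictly dominated by Top, so Player 1 never plays it.
R is strictly dominated by L (it gives Player 1 strictly more in every row), so Player 2 never plays it.
On the remaining 2×2 (Top, Middle vs L, C):
Let Player 1 play Top with probability p. Expected payoff against L: 6p + (-5)(1−p) = 11p − 5; against C: 2p + 4(1−p) = −2p + 4.
Setting these equal: 11p − 5 = −2p + 4 ⇒ 13p = 9 ⇒ p = 9/13, and the value is (11)·(9/13) − 5 = 34/13.
For Player 2: with q = P(L), equating Top's and Middle's payoffs gives 4q + 2 = −9q + 4 ⇒ q = 2/13.

9/13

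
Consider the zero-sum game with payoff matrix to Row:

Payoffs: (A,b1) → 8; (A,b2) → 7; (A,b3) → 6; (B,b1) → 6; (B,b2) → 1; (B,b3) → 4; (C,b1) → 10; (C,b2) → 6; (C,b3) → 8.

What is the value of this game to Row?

20/3

Row minima: A → 6, B → 1, C → 6; maximin = 6.
Column maxima: b1 → 10, b2 → 7, b3 → 8; minimax = 7.
6 ≠ 7, so there is no saddle point; optimal play is mixed.
B is strictly dominated by A, so Row never plays it.
b1 is strictly dominated by b2 (it gives Row strictly more in every row), so Column never plays it.
On the remaining 2×2 (A, C vs b2, b3):
Let Row play A with probability p. Expected payoff against b2: 7p + 6(1−p) = p + 6; against b3: 6p + 8(1−p) = −2p + 8.
Setting these equal: p + 6 = −2p + 8 ⇒ 3p = 2 ⇒ p = 2/3, and the value is (1)·(2/3) + 6 = 20/3.
For Column: with q = P(b2), equating A's and C's payoffs gives q + 6 = −2q + 8 ⇒ q = 2/3.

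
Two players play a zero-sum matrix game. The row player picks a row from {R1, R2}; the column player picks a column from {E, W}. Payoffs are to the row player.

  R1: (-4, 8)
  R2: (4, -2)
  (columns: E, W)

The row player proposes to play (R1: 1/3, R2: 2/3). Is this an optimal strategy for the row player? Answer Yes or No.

Yes

Against E this mix gives (1/3)·(-4) + (2/3)·4 = 4/3.
Against W this mix gives (1/3)·8 + (2/3)·(-2) = 4/3.
All of the column player's active replies (E, W) yield 4/3, and no column does worse for the row player. The mix makes the column player indifferent and guarantees 4/3, so it is optimal.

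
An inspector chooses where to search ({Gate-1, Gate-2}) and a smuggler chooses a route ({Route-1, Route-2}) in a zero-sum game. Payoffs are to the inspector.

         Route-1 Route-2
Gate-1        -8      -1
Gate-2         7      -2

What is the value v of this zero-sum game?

Row minima: Gate-1 → -8, Gate-2 → -2; maximin = -2.
Column maxima: Route-1 → 7, Route-2 → -1; minimax = -1.
-2 ≠ -1, so there is no saddle point; optimal play is mixed.
Let the inspector play Gate-1 with probability p. Expected payoff against Route-1: (-8)p + 7(1−p) = −15p + 7; against Route-2: (-1)p + (-2)(1−p) = p − 2.
Setting these equal: −15p + 7 = p − 2 ⇒ −16p = -9 ⇒ p = 9/16, and the value is (-15)·(9/16) + 7 = -23/16.
For the smuggler: with q = P(Route-1), equating Gate-1's and Gate-2's payoffs gives −7q − 1 = 9q − 2 ⇒ q = 1/16.

-23/16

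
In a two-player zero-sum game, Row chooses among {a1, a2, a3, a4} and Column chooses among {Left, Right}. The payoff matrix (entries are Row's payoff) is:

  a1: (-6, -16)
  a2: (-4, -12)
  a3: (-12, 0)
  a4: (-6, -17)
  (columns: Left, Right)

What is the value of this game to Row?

Row minima: a1 → -16, a2 → -12, a3 → -12, a4 → -17; maximin = -12.
Column maxima: Left → -4, Right → 0; minimax = -4.
-12 ≠ -4, so there is no saddle point; optimal play is mixed.
a1 is strictly dominated by a2, so Row never plays it.
a4 is strictly dominated by a2, so Row never plays it.
On the remaining 2×2 (a2, a3 vs Left, Right):
Let Row play a2 with probability p. Expected payoff against Left: (-4)p + (-12)(1−p) = 8p − 12; against Right: (-12)p + 0(1−p) = −12p.
Setting these equal: 8p − 12 = −12p ⇒ 20p = 12 ⇒ p = 3/5, and the value is (8)·(3/5) − 12 = -36/5.
For Column: with q = P(Left), equating a2's and a3's payoffs gives 8q − 12 = −12q ⇒ q = 3/5.

-36/5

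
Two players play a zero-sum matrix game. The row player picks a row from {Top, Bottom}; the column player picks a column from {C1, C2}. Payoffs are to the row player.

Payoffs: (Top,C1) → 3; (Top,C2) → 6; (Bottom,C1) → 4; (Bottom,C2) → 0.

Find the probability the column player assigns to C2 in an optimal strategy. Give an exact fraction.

1/7

Row minima: Top → 3, Bottom → 0; maximin = 3.
Column maxima: C1 → 4, C2 → 6; minimax = 4.
3 ≠ 4, so there is no saddle point; optimal play is mixed.
Let the row player play Top with probability p. Expected payoff against C1: 3p + 4(1−p) = −p + 4; against C2: 6p + 0(1−p) = 6p.
Setting these equal: −p + 4 = 6p ⇒ −7p = -4 ⇒ p = 4/7, and the value is (-1)·(4/7) + 4 = 24/7.
For the column player: with q = P(C1), equating Top's and Bottom's payoffs gives −3q + 6 = 4q ⇒ q = 6/7.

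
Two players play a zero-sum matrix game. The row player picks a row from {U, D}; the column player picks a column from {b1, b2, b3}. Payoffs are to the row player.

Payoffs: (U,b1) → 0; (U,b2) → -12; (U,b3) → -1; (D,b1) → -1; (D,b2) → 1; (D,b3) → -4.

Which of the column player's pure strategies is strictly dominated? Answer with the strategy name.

b3 holds the row player's payoff strictly below b1 in every row: -1 < 0, -4 < -1.
So b1 is strictly dominated for the column player.

b1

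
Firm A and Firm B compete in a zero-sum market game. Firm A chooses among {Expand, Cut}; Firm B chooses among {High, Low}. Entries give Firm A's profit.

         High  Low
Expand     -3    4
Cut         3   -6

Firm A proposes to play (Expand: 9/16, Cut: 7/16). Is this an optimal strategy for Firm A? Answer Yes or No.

Yes

Against High this mix gives (9/16)·(-3) + (7/16)·3 = -3/8.
Against Low this mix gives (9/16)·4 + (7/16)·(-6) = -3/8.
All of Firm B's active replies (High, Low) yield -3/8, and no column does worse for Firm A. The mix makes Firm B indifferent and guarantees -3/8, so it is optimal.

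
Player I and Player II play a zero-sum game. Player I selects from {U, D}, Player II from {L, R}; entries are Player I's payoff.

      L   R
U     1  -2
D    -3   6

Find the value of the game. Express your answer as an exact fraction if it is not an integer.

0

Row minima: U → -2, D → -3; maximin = -2.
Column maxima: L → 1, R → 6; minimax = 1.
-2 ≠ 1, so there is no saddle point; optimal play is mixed.
Let Player I play U with probability p. Expected payoff against L: 1p + (-3)(1−p) = 4p − 3; against R: (-2)p + 6(1−p) = −8p + 6.
Setting these equal: 4p − 3 = −8p + 6 ⇒ 12p = 9 ⇒ p = 3/4, and the value is (4)·(3/4) − 3 = 0.
For Player II: with q = P(L), equating U's and D's payoffs gives 3q − 2 = −9q + 6 ⇒ q = 2/3.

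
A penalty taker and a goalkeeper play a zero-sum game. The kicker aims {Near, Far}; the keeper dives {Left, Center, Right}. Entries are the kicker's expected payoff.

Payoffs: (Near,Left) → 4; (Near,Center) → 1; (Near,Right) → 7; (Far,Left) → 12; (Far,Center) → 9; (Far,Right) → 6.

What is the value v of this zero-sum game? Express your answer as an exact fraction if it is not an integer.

19/3

Row minima: Near → 1, Far → 6; maximin = 6.
Column maxima: Left → 12, Center → 9, Right → 7; minimax = 7.
6 ≠ 7, so there is no saddle point; optimal play is mixed.
Left is strictly dominated by Center (it gives the kicker strictly more in every row), so the keeper never plays it.
On the remaining 2×2 (Near, Far vs Center, Right):
Let the kicker play Near with probability p. Expected payoff against Center: 1p + 9(1−p) = −8p + 9; against Right: 7p + 6(1−p) = p + 6.
Setting these equal: −8p + 9 = p + 6 ⇒ −9p = -3 ⇒ p = 1/3, and the value is (-8)·(1/3) + 9 = 19/3.
For the keeper: with q = P(Center), equating Near's and Far's payoffs gives −6q + 7 = 3q + 6 ⇒ q = 1/9.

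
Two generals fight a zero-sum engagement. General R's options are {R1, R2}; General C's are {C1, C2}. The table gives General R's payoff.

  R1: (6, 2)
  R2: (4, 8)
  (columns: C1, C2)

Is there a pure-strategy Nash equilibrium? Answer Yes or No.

Row minima: R1 → 2, R2 → 4; maximin = 4.
Column maxima: C1 → 6, C2 → 8; minimax = 6.
4 ≠ 6, so no pure-strategy equilibrium exists.

No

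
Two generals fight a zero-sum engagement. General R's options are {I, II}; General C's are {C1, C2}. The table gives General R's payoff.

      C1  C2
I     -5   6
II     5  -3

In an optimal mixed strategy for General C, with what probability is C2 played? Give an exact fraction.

Row minima: I → -5, II → -3; maximin = -3.
Column maxima: C1 → 5, C2 → 6; minimax = 5.
-3 ≠ 5, so there is no saddle point; optimal play is mixed.
Let General R play I with probability p. Expected payoff against C1: (-5)p + 5(1−p) = −10p + 5; against C2: 6p + (-3)(1−p) = 9p − 3.
Setting these equal: −10p + 5 = 9p − 3 ⇒ −19p = -8 ⇒ p = 8/19, and the value is (-10)·(8/19) + 5 = 15/19.
For General C: with q = P(C1), equating I's and II's payoffs gives −11q + 6 = 8q − 3 ⇒ q = 9/19.

10/19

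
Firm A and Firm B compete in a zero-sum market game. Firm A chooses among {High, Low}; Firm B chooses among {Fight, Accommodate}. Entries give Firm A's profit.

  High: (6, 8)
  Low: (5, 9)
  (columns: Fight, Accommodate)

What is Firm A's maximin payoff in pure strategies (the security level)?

Row minima: High → 6, Low → 5.
The best of these is 6.

6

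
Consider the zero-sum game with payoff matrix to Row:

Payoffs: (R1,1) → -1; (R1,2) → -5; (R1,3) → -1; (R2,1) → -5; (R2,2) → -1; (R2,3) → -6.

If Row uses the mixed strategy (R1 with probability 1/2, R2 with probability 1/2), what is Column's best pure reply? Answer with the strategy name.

3

If Column plays 1, Row's expected payoff is (1/2)·(-1) + (1/2)·(-5) = -3.
If Column plays 2, Row's expected payoff is (1/2)·(-5) + (1/2)·(-1) = -3.
If Column plays 3, Row's expected payoff is (1/2)·(-1) + (1/2)·(-6) = -7/2.
Column minimizes Row's payoff; the smallest is -7/2, so the best response is 3.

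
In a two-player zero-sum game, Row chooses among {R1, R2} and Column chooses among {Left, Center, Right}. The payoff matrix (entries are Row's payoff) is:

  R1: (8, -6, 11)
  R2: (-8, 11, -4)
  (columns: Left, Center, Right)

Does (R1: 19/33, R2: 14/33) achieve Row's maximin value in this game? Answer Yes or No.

Yes

Against Left this mix gives (19/33)·8 + (14/33)·(-8) = 40/33.
Against Center this mix gives (19/33)·(-6) + (14/33)·11 = 40/33.
Against Right this mix gives (19/33)·11 + (14/33)·(-4) = 51/11.
All of Column's active replies (Left, Center) yield 40/33, and no column does worse for Row. The mix makes Column indifferent and guarantees 40/33, so it is optimal.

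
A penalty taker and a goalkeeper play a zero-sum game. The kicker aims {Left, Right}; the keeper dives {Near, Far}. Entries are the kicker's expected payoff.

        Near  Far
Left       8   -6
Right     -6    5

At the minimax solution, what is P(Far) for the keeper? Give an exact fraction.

14/25

Row minima: Left → -6, Right → -6; maximin = -6.
Column maxima: Near → 8, Far → 5; minimax = 5.
-6 ≠ 5, so there is no saddle point; optimal play is mixed.
Let the kicker play Left with probability p. Expected payoff against Near: 8p + (-6)(1−p) = 14p − 6; against Far: (-6)p + 5(1−p) = −11p + 5.
Setting these equal: 14p − 6 = −11p + 5 ⇒ 25p = 11 ⇒ p = 11/25, and the value is (14)·(11/25) − 6 = 4/25.
For the keeper: with q = P(Near), equating Left's and Right's payoffs gives 14q − 6 = −11q + 5 ⇒ q = 11/25.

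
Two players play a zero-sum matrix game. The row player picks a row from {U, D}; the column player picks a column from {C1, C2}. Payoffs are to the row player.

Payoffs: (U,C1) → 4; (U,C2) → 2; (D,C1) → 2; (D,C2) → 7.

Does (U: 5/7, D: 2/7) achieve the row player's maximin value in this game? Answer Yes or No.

Against C1 this mix gives (5/7)·4 + (2/7)·2 = 24/7.
Against C2 this mix gives (5/7)·2 + (2/7)·7 = 24/7.
All of the column player's active replies (C1, C2) yield 24/7, and no column does worse for the row player. The mix makes the column player indifferent and guarantees 24/7, so it is optimal.

Yes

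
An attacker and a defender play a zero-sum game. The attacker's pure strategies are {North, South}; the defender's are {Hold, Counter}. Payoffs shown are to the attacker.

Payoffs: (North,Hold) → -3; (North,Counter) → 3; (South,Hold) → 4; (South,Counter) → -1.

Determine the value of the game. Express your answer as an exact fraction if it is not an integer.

Row minima: North → -3, South → -1; maximin = -1.
Column maxima: Hold → 4, Counter → 3; minimax = 3.
-1 ≠ 3, so there is no saddle point; optimal play is mixed.
Let the attacker play North with probability p. Expected payoff against Hold: (-3)p + 4(1−p) = −7p + 4; against Counter: 3p + (-1)(1−p) = 4p − 1.
Setting these equal: −7p + 4 = 4p − 1 ⇒ −11p = -5 ⇒ p = 5/11, and the value is (-7)·(5/11) + 4 = 9/11.
For the defender: with q = P(Hold), equating North's and South's payoffs gives −6q + 3 = 5q − 1 ⇒ q = 4/11.

9/11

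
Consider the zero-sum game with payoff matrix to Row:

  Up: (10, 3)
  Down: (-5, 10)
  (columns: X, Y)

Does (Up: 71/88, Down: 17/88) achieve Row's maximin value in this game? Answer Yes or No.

No

Against X this mix gives (71/88)·10 + (17/88)·(-5) = 625/88.
Against Y this mix gives (71/88)·3 + (17/88)·10 = 383/88.
Column will play Y, holding Row to 383/88. Shifting weight toward the row that does better against Y would raise this floor (the equalizing mix achieves 115/22 against both Y and X), so the proposed strategy is not optimal.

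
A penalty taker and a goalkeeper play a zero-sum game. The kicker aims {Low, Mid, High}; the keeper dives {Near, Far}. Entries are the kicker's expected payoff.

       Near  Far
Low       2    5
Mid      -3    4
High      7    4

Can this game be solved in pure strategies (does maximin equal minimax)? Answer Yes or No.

Row minima: Low → 2, Mid → -3, High → 4; maximin = 4.
Column maxima: Near → 7, Far → 5; minimax = 5.
4 ≠ 5, so no pure-strategy equilibrium exists.

No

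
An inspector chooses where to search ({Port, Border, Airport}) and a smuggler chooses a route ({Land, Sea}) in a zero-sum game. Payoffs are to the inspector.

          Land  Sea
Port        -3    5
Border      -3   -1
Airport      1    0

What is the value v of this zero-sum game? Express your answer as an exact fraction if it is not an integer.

5/9

Row minima: Port → -3, Border → -3, Airport → 0; maximin = 0.
Column maxima: Land → 1, Sea → 5; minimax = 1.
0 ≠ 1, so there is no saddle point; optimal play is mixed.
Border is strictly dominated by Airport, so the inspector never plays it.
On the remaining 2×2 (Port, Airport vs Land, Sea):
Let the inspector play Port with probability p. Expected payoff against Land: (-3)p + 1(1−p) = −4p + 1; against Sea: 5p + 0(1−p) = 5p.
Setting these equal: −4p + 1 = 5p ⇒ −9p = -1 ⇒ p = 1/9, and the value is (-4)·(1/9) + 1 = 5/9.
For the smuggler: with q = P(Land), equating Port's and Airport's payoffs gives −8q + 5 = q ⇒ q = 5/9.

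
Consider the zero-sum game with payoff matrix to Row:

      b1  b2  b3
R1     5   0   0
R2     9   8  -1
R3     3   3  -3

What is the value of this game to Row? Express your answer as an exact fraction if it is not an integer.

0

Row minima: R1 → 0, R2 → -1, R3 → -3; maximin = 0.
Column maxima: b1 → 9, b2 → 8, b3 → 0; minimax = 0.
Since maximin = minimax = 0, there is a saddle point and the value is 0.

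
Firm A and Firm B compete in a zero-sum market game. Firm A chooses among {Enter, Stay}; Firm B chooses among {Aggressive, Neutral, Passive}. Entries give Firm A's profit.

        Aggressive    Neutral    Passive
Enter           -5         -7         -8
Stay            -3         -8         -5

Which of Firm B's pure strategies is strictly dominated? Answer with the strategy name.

Neutral holds Firm A's payoff strictly below Aggressive in every row: -7 < -5, -8 < -3.
So Aggressive is strictly dominated for Firm B.

Aggressive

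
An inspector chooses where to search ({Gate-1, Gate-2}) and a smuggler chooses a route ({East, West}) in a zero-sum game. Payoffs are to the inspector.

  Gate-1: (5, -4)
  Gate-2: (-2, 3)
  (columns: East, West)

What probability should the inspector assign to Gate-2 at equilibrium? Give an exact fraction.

9/14

Row minima: Gate-1 → -4, Gate-2 → -2; maximin = -2.
Column maxima: East → 5, West → 3; minimax = 3.
-2 ≠ 3, so there is no saddle point; optimal play is mixed.
Let the inspector play Gate-1 with probability p. Expected payoff against East: 5p + (-2)(1−p) = 7p − 2; against West: (-4)p + 3(1−p) = −7p + 3.
Setting these equal: 7p − 2 = −7p + 3 ⇒ 14p = 5 ⇒ p = 5/14, and the value is (7)·(5/14) − 2 = 1/2.
For the smuggler: with q = P(East), equating Gate-1's and Gate-2's payoffs gives 9q − 4 = −5q + 3 ⇒ q = 1/2.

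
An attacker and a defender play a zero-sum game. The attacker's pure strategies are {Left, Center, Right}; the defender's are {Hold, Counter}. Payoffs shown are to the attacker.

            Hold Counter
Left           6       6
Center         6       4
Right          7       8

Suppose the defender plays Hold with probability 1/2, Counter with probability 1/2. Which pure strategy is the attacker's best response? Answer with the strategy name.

Right

Expected payoff of Left: (1/2)·6 + (1/2)·6 = 6.
Expected payoff of Center: (1/2)·6 + (1/2)·4 = 5.
Expected payoff of Right: (1/2)·7 + (1/2)·8 = 15/2.
The largest is 15/2, so the attacker's best response is Right.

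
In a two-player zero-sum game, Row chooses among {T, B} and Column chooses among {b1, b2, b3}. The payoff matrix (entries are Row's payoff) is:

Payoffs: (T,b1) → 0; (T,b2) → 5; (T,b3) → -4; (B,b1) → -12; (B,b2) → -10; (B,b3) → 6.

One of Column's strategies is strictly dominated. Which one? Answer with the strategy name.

b1 holds Row's payoff strictly below b2 in every row: 0 < 5, -12 < -10.
So b2 is strictly dominated for Column.

b2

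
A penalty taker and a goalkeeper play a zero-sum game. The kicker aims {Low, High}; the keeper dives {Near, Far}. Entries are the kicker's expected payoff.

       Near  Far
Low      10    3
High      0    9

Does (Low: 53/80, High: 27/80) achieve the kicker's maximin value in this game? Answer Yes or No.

No

Against Near this mix gives (53/80)·10 + (27/80)·0 = 53/8.
Against Far this mix gives (53/80)·3 + (27/80)·9 = 201/40.
The keeper will play Far, holding the kicker to 201/40. Shifting weight toward the row that does better against Far would raise this floor (the equalizing mix achieves 45/8 against both Far and Near), so the proposed strategy is not optimal.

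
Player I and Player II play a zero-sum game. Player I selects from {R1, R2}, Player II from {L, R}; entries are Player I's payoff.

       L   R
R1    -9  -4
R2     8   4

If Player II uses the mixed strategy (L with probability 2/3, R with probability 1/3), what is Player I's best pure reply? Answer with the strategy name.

R2

Expected payoff of R1: (2/3)·(-9) + (1/3)·(-4) = -22/3.
Expected payoff of R2: (2/3)·8 + (1/3)·4 = 20/3.
The largest is 20/3, so Player I's best response is R2.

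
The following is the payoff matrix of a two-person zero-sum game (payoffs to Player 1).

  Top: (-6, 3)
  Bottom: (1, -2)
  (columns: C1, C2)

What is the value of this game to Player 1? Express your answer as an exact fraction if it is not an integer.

-3/4

Row minima: Top → -6, Bottom → -2; maximin = -2.
Column maxima: C1 → 1, C2 → 3; minimax = 1.
-2 ≠ 1, so there is no saddle point; optimal play is mixed.
Let Player 1 play Top with probability p. Expected payoff against C1: (-6)p + 1(1−p) = −7p + 1; against C2: 3p + (-2)(1−p) = 5p − 2.
Setting these equal: −7p + 1 = 5p − 2 ⇒ −12p = -3 ⇒ p = 1/4, and the value is (-7)·(1/4) + 1 = -3/4.
For Player 2: with q = P(C1), equating Top's and Bottom's payoffs gives −9q + 3 = 3q − 2 ⇒ q = 5/12.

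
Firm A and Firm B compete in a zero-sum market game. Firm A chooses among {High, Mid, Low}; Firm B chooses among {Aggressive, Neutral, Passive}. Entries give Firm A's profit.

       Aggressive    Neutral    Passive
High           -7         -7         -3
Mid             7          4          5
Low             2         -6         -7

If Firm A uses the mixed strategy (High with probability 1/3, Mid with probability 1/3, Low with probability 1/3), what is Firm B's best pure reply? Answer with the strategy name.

Neutral

If Firm B plays Aggressive, Firm A's expected payoff is (1/3)·(-7) + (1/3)·7 + (1/3)·2 = 2/3.
If Firm B plays Neutral, Firm A's expected payoff is (1/3)·(-7) + (1/3)·4 + (1/3)·(-6) = -3.
If Firm B plays Passive, Firm A's expected payoff is (1/3)·(-3) + (1/3)·5 + (1/3)·(-7) = -5/3.
Firm B minimizes Firm A's payoff; the smallest is -3, so the best response is Neutral.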